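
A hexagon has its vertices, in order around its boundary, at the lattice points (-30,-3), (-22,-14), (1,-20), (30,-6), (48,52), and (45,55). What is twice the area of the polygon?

5065

By the shoelace formula, twice the signed area is |((-30)·(-14) − (-22)·(-3)) + ((-22)·(-20) − 1·(-14)) + (1·(-6) − 30·(-20)) + (30·52 − 48·(-6)) + (48·55 − 45·52) + (45·(-3) − (-30)·55)| = 5065, so the area is 2532.5.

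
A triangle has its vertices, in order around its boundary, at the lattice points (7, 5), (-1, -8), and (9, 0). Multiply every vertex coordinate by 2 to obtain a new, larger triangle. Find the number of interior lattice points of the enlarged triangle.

By the shoelace formula, twice the signed area is |[7·(-8) − (-1)·5] + [(-1)·0 − 9·(-8)] + [9·5 − 7·0]| = 66, so the area is 33.
Summing gcd(|Δx|,|Δy|) over the edges gives the boundary count: gcd(8,13) + gcd(10,8) + gcd(2,5) = 1+2+1 = 4.
Scaling by 2 multiplies the area by 2² = 4 (so the new area is 132) and multiplies the boundary lattice-point count by 2, giving 8.
By Pick's theorem, the interior count of the dilated polygon is 132 − 8/2 + 1 = 129.

129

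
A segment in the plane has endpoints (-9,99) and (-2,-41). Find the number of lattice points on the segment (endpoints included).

The number of lattice points on a segment between lattice points is gcd(|Δx|,|Δy|) + 1 = gcd(7,140) + 1 = 7 + 1 = 8.

8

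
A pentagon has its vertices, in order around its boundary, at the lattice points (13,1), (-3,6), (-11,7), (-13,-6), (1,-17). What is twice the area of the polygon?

732

The shoelace formula gives twice the area as |(13·6 − (-3)·1) + ((-3)·7 − (-11)·6) + ((-11)·(-6) − (-13)·7) + ((-13)·(-17) − 1·(-6)) + (1·1 − 13·(-17))| = 732, so the area is 366.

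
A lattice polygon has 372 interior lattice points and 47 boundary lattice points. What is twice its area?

By Pick's theorem, A = I + B/2 − 1 = 372 + 47/2 − 1 = 789/2.
Hence 2A = 789.

789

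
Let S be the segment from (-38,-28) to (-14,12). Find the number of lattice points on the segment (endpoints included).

The number of lattice points on a segment between lattice points is gcd(|Δx|,|Δy|) + 1 = gcd(24,40) + 1 = 8 + 1 = 9.

9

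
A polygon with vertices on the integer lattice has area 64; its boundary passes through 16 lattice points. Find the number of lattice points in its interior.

From Pick's theorem, I = A − B/2 + 1 = 64 − 16/2 + 1 = 57.

57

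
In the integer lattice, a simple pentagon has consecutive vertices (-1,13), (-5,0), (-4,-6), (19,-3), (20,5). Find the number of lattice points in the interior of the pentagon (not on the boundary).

319

By the shoelace formula, twice the signed area is |((-1)·0 − (-5)·13) + ((-5)·(-6) − (-4)·0) + ((-4)·(-3) − 19·(-6)) + (19·5 − 20·(-3)) + (20·13 − (-1)·5)| = 641, so the area is 641/2.
Along each edge there are gcd(|Δx|,|Δy|)+1 lattice points, so counting each shared vertex once the boundary has gcd(4,13) + gcd(1,6) + gcd(23,3) + gcd(1,8) + gcd(21,8) = 1+1+1+1+1 = 5.
Pick's theorem gives I = A − B/2 + 1 = 641/2 − 5/2 + 1 = 319.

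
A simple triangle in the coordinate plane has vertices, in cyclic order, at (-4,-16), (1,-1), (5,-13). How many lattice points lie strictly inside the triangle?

The shoelace formula gives twice the area as |((-4)·(-1) − 1·(-16)) + (1·(-13) − 5·(-1)) + (5·(-16) − (-4)·(-13))| = 120, so the area is 60.
The number of boundary lattice points is Σ gcd(|Δx|,|Δy|) = gcd(5,15) + gcd(4,12) + gcd(9,3) = 5+4+3 = 12.
Pick's theorem gives I = A − B/2 + 1 = 60 − 12/2 + 1 = 55.

55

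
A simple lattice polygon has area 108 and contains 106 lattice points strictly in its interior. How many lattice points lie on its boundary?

6

Pick's theorem gives A = I + B/2 − 1, so B = 2(A − I + 1) = 2(108 − 106 + 1) = 6.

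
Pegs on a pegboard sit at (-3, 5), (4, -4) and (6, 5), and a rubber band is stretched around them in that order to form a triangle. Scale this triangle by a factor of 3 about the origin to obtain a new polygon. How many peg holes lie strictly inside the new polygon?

Using the shoelace formula, 2A = |((-3)·(-4) − 4·5) + (4·5 − 6·(-4)) + (6·5 − (-3)·5)| = 81, so the area is 40.5.
Summing gcd(|Δx|,|Δy|) over the edges gives the boundary count: gcd(7,9) + gcd(2,9) + gcd(9,0) = 1+1+9 = 11.
Scaling by 3 multiplies the area by 3² = 9 (so the new area is 729/2) and multiplies the boundary lattice-point count by 3, giving 33.
By Pick's theorem, the interior count of the dilated polygon is 729/2 − 33/2 + 1 = 349.

349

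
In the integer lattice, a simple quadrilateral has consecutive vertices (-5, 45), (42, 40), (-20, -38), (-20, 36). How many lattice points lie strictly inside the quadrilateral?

The shoelace formula gives twice the area as |[(-5)·40 − 42·45] + [42·(-38) − (-20)·40] + [(-20)·36 − (-20)·(-38)] + [(-20)·45 − (-5)·36]| = 5086, so the area is 2543.
Along each edge there are gcd(|Δx|,|Δy|)+1 lattice points, so counting each shared vertex once the boundary has gcd(47,5) + gcd(62,78) + gcd(0,74) + gcd(15,9) = 1+2+74+3 = 80.
Pick's theorem gives I = A − B/2 + 1 = 2543 − 80/2 + 1 = 2504.

2504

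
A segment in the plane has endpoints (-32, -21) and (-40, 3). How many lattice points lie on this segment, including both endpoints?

9

The number of lattice points on a segment between lattice points is gcd(|Δx|,|Δy|) + 1 = gcd(8,24) + 1 = 8 + 1 = 9.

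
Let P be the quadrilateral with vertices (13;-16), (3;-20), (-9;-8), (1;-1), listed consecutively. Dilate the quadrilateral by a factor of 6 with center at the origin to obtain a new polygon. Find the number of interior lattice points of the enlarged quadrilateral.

7183

Using the shoelace formula, 2A = |[13·(-20) − 3·(-16)] + [3·(-8) − (-9)·(-20)] + [(-9)·(-1) − 1·(-8)] + [1·(-16) − 13·(-1)]| = 402, so the area is 201.
Summing gcd(|Δx|,|Δy|) over the edges gives the boundary count: gcd(10,4) + gcd(12,12) + gcd(10,7) + gcd(12,15) = 2+12+1+3 = 18.
Scaling by 6 multiplies the area by 6² = 36 (so the new area is 7236) and multiplies the boundary lattice-point count by 6, giving 108.
By Pick's theorem, the interior count of the dilated polygon is 7236 − 108/2 + 1 = 7183.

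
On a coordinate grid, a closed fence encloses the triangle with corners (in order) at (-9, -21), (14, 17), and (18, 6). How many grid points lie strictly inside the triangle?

By the shoelace formula, twice the signed area is |((-9)·17 − 14·(-21)) + (14·6 − 18·17) + (18·(-21) − (-9)·6)| = 405, so the area is 202.5.
The number of boundary lattice points is Σ gcd(|Δx|,|Δy|) = gcd(23,38) + gcd(4,11) + gcd(27,27) = 1+1+27 = 29.
By Pick's theorem A = I + B/2 − 1, so I = 202.5 − 29/2 + 1 = 189.

189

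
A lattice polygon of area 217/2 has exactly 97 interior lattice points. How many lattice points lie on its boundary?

Pick's theorem gives A = I + B/2 − 1, so B = 2(A − I + 1) = 2(217/2 − 97 + 1) = 25.

25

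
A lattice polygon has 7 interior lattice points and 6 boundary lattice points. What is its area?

9

By Pick's theorem, A = I + B/2 − 1 = 7 + 6/2 − 1 = 9.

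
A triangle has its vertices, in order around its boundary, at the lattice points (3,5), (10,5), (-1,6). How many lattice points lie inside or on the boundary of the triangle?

9

The shoelace formula gives twice the area as |[3·5 − 10·5] + [10·6 − (-1)·5] + [(-1)·5 − 3·6]| = 7, so the area is 3.5.
The number of boundary lattice points is Σ gcd(|Δx|,|Δy|) = gcd(7,0) + gcd(11,1) + gcd(4,1) = 7+1+1 = 9.
Pick's theorem gives I = A − B/2 + 1 = 3.5 − 9/2 + 1 = 0, so the closed region contains I + B = 0 + 9 = 9 lattice points.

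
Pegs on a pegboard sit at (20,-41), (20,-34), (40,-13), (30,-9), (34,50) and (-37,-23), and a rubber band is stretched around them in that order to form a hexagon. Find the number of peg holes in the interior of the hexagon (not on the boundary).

Using the shoelace formula, 2A = |[20·(-34) − 20·(-41)] + [20·(-13) − 40·(-34)] + [40·(-9) − 30·(-13)] + [30·50 − 34·(-9)] + [34·(-23) − (-37)·50] + [(-37)·(-41) − 20·(-23)]| = 6121, so the area is 3060.5.
Summing gcd(|Δx|,|Δy|) over the edges gives the boundary count: gcd(0,7) + gcd(20,21) + gcd(10,4) + gcd(4,59) + gcd(71,73) + gcd(57,18) = 7+1+2+1+1+3 = 15.
By Pick's theorem A = I + B/2 − 1, so I = 3060.5 − 15/2 + 1 = 3054.

3054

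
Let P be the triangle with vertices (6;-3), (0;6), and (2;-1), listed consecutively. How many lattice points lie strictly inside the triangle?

10

By the shoelace formula, twice the signed area is |(6·6 − 0·(-3)) + (0·(-1) − 2·6) + (2·(-3) − 6·(-1))| = 24, so the area is 12.
Along each edge there are gcd(|Δx|,|Δy|)+1 lattice points, so counting each shared vertex once the boundary has gcd(6,9) + gcd(2,7) + gcd(4,2) = 3+1+2 = 6.
By Pick's theorem A = I + B/2 − 1, so I = 12 − 6/2 + 1 = 10.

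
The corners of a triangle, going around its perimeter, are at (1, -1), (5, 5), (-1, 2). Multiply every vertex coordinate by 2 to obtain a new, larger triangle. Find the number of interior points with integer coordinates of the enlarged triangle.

43

The shoelace formula gives twice the area as |[1·5 − 5·(-1)] + [5·2 − (-1)·5] + [(-1)·(-1) − 1·2]| = 24, so the area is 12.
The number of boundary lattice points is Σ gcd(|Δx|,|Δy|) = gcd(4,6) + gcd(6,3) + gcd(2,3) = 2+3+1 = 6.
Scaling by 2 multiplies the area by 2² = 4 (so the new area is 48) and multiplies the boundary lattice-point count by 2, giving 12.
By Pick's theorem, the interior count of the dilated polygon is 48 − 12/2 + 1 = 43.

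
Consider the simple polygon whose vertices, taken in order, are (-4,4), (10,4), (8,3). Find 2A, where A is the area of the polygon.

The shoelace formula gives twice the area as |((-4)·4 − 10·4) + (10·3 − 8·4) + (8·4 − (-4)·3)| = 14, so the area is 7.

14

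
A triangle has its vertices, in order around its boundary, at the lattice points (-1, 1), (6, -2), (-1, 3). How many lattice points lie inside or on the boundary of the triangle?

By the shoelace formula, twice the signed area is |((-1)·(-2) − 6·1) + (6·3 − (-1)·(-2)) + ((-1)·1 − (-1)·3)| = 14, so the area is 7.
Summing gcd(|Δx|,|Δy|) over the edges gives the boundary count: gcd(7,3) + gcd(7,5) + gcd(0,2) = 1+1+2 = 4.
Pick's theorem gives I = A − B/2 + 1 = 7 − 4/2 + 1 = 6, so the closed region contains I + B = 6 + 4 = 10 lattice points.

10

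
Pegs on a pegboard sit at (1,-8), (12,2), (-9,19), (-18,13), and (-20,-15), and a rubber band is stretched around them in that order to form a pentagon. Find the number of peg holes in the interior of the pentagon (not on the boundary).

631

By the shoelace formula, twice the signed area is |[1·2 − 12·(-8)] + [12·19 − (-9)·2] + [(-9)·13 − (-18)·19] + [(-18)·(-15) − (-20)·13] + [(-20)·(-8) − 1·(-15)]| = 1274, so the area is 637.
Summing gcd(|Δx|,|Δy|) over the edges gives the boundary count: gcd(11,10) + gcd(21,17) + gcd(9,6) + gcd(2,28) + gcd(21,7) = 1+1+3+2+7 = 14.
By Pick's theorem A = I + B/2 − 1, so I = 637 − 14/2 + 1 = 631.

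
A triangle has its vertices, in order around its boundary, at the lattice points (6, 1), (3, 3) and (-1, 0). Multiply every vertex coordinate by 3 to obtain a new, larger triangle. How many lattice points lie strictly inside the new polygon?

73

Using the shoelace formula, 2A = |(6·3 − 3·1) + (3·0 − (-1)·3) + ((-1)·1 − 6·0)| = 17, so the area is 8.5.
Summing gcd(|Δx|,|Δy|) over the edges gives the boundary count: gcd(3,2) + gcd(4,3) + gcd(7,1) = 1+1+1 = 3.
Scaling by 3 multiplies the area by 3² = 9 (so the new area is 153/2) and multiplies the boundary lattice-point count by 3, giving 9.
By Pick's theorem, the interior count of the dilated polygon is 153/2 − 9/2 + 1 = 73.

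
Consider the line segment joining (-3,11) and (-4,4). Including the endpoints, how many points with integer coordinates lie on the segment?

2

The number of lattice points on a segment between lattice points is gcd(|Δx|,|Δy|) + 1 = gcd(1,7) + 1 = 1 + 1 = 2.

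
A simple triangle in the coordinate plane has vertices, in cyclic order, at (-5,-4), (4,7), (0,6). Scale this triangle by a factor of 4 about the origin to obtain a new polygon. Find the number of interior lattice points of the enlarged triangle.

Using the shoelace formula, 2A = |((-5)·7 − 4·(-4)) + (4·6 − 0·7) + (0·(-4) − (-5)·6)| = 35, so the area is 35/2.
Summing gcd(|Δx|,|Δy|) over the edges gives the boundary count: gcd(9,11) + gcd(4,1) + gcd(5,10) = 1+1+5 = 7.
Scaling by 4 multiplies the area by 4² = 16 (so the new area is 280) and multiplies the boundary lattice-point count by 4, giving 28.
By Pick's theorem, the interior count of the dilated polygon is 280 − 28/2 + 1 = 267.

267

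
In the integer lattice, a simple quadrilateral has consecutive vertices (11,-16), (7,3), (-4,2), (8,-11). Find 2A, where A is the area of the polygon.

By the shoelace formula, twice the signed area is |(11·3 − 7·(-16)) + (7·2 − (-4)·3) + ((-4)·(-11) − 8·2) + (8·(-16) − 11·(-11))| = 192, so the area is 96.

192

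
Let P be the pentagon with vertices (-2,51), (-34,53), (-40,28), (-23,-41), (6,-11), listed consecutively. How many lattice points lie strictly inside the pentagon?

The shoelace formula gives twice the area as |[(-2)·53 − (-34)·51] + [(-34)·28 − (-40)·53] + [(-40)·(-41) − (-23)·28] + [(-23)·(-11) − 6·(-41)] + [6·51 − (-2)·(-11)]| = 5863, so the area is 5863/2.
The number of boundary lattice points is Σ gcd(|Δx|,|Δy|) = gcd(32,2) + gcd(6,25) + gcd(17,69) + gcd(29,30) + gcd(8,62) = 2+1+1+1+2 = 7.
Pick's theorem gives I = A − B/2 + 1 = 5863/2 − 7/2 + 1 = 2929.

2929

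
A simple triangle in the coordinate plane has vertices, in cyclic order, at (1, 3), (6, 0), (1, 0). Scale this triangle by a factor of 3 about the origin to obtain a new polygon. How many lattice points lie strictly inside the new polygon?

By the shoelace formula, twice the signed area is |(1·0 − 6·3) + (6·0 − 1·0) + (1·3 − 1·0)| = 15, so the area is 15/2.
Summing gcd(|Δx|,|Δy|) over the edges gives the boundary count: gcd(5,3) + gcd(5,0) + gcd(0,3) = 1+5+3 = 9.
Scaling by 3 multiplies the area by 3² = 9 (so the new area is 135/2) and multiplies the boundary lattice-point count by 3, giving 27.
By Pick's theorem, the interior count of the dilated polygon is 135/2 − 27/2 + 1 = 55.

55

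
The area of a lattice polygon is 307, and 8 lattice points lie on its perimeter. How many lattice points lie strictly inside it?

From Pick's theorem, I = A − B/2 + 1 = 307 − 8/2 + 1 = 304.

304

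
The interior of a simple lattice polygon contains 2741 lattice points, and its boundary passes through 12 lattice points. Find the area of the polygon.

2746

By Pick's theorem, A = I + B/2 − 1 = 2741 + 12/2 − 1 = 2746.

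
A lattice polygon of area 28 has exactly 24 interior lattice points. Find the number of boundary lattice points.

Pick's theorem gives A = I + B/2 − 1, so B = 2(A − I + 1) = 2(28 − 24 + 1) = 10.

10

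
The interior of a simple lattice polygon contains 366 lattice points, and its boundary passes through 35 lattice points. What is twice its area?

By Pick's theorem, A = I + B/2 − 1 = 366 + 35/2 − 1 = 765/2.
Hence 2A = 765.

765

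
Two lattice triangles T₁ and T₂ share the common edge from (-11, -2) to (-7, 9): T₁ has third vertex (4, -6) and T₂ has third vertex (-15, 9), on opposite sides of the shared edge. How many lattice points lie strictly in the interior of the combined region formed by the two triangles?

130

The union is the simple quadrilateral with vertices (-11, -2), (4, -6), (-7, 9), (-15, 9) in order.
By the shoelace formula, twice the signed area is |((-11)·(-6) − 4·(-2)) + (4·9 − (-7)·(-6)) + ((-7)·9 − (-15)·9) + ((-15)·(-2) − (-11)·9)| = 269, so the area is 269/2.
The number of boundary lattice points is Σ gcd(|Δx|,|Δy|) = gcd(15,4) + gcd(11,15) + gcd(8,0) + gcd(4,11) = 1+1+8+1 = 11.
By Pick's theorem I = A − B/2 + 1 = 269/2 − 11/2 + 1 = 130.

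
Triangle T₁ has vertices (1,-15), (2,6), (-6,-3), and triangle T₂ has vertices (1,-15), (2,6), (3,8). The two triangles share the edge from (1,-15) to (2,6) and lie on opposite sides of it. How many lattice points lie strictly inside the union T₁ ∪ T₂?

The union is the simple quadrilateral with vertices (1,-15), (-6,-3), (2,6), (3,8) in order.
Using the shoelace formula, 2A = |[1·(-3) − (-6)·(-15)] + [(-6)·6 − 2·(-3)] + [2·8 − 3·6] + [3·(-15) − 1·8]| = 178, so the area is 89.
The number of boundary lattice points is Σ gcd(|Δx|,|Δy|) = gcd(7,12) + gcd(8,9) + gcd(1,2) + gcd(2,23) = 1+1+1+1 = 4.
By Pick's theorem I = A − B/2 + 1 = 89 − 4/2 + 1 = 88.

88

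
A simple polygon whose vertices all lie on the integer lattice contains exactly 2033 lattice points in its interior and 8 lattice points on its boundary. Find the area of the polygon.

2036

Pick's theorem states A = I + B/2 − 1, so A = 2033 + 8/2 − 1 = 2036.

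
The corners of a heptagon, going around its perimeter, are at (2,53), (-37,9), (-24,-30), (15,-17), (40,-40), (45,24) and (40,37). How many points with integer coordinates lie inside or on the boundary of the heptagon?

4894

The shoelace formula gives twice the area as |(2·9 − (-37)·53) + ((-37)·(-30) − (-24)·9) + ((-24)·(-17) − 15·(-30)) + (15·(-40) − 40·(-17)) + (40·24 − 45·(-40)) + (45·37 − 40·24) + (40·53 − 2·37)| = 9754, so the area is 4877.
Summing gcd(|Δx|,|Δy|) over the edges gives the boundary count: gcd(39,44) + gcd(13,39) + gcd(39,13) + gcd(25,23) + gcd(5,64) + gcd(5,13) + gcd(38,16) = 1+13+13+1+1+1+2 = 32.
Pick's theorem gives I = A − B/2 + 1 = 4877 − 32/2 + 1 = 4862, so the closed region contains I + B = 4862 + 32 = 4894 lattice points.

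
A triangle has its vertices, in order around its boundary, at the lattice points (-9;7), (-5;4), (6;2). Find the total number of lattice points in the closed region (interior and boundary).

17

Using the shoelace formula, 2A = |((-9)·4 − (-5)·7) + ((-5)·2 − 6·4) + (6·7 − (-9)·2)| = 25, so the area is 25/2.
Summing gcd(|Δx|,|Δy|) over the edges gives the boundary count: gcd(4,3) + gcd(11,2) + gcd(15,5) = 1+1+5 = 7.
Pick's theorem gives I = A − B/2 + 1 = 25/2 − 7/2 + 1 = 10, so the closed region contains I + B = 10 + 7 = 17 lattice points.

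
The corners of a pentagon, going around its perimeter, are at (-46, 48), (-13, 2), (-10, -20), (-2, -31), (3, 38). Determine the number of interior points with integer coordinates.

The shoelace formula gives twice the area as |[(-46)·2 − (-13)·48] + [(-13)·(-20) − (-10)·2] + [(-10)·(-31) − (-2)·(-20)] + [(-2)·38 − 3·(-31)] + [3·48 − (-46)·38]| = 2991, so the area is 1495.5.
Summing gcd(|Δx|,|Δy|) over the edges gives the boundary count: gcd(33,46) + gcd(3,22) + gcd(8,11) + gcd(5,69) + gcd(49,10) = 1+1+1+1+1 = 5.
By Pick's theorem A = I + B/2 − 1, so I = 1495.5 − 5/2 + 1 = 1494.

1494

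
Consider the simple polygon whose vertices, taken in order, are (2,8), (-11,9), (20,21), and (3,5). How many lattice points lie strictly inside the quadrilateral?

The shoelace formula gives twice the area as |[2·9 − (-11)·8] + [(-11)·21 − 20·9] + [20·5 − 3·21] + [3·8 − 2·5]| = 254, so the area is 127.
Summing gcd(|Δx|,|Δy|) over the edges gives the boundary count: gcd(13,1) + gcd(31,12) + gcd(17,16) + gcd(1,3) = 1+1+1+1 = 4.
By Pick's theorem A = I + B/2 − 1, so I = 127 − 4/2 + 1 = 126.

126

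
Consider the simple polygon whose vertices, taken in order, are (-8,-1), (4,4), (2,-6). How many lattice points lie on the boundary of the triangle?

8

The number of boundary lattice points is Σ gcd(|Δx|,|Δy|) = gcd(12,5) + gcd(2,10) + gcd(10,5) = 1+2+5 = 8.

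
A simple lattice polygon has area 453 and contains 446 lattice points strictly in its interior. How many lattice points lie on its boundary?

16

Pick's theorem gives A = I + B/2 − 1, so B = 2(A − I + 1) = 2(453 − 446 + 1) = 16.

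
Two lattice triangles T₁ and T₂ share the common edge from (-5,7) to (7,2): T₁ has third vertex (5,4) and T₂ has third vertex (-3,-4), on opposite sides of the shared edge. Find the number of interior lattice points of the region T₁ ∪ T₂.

The union is the simple quadrilateral with vertices (-5,7), (5,4), (7,2), (-3,-4) in order.
Using the shoelace formula, 2A = |[(-5)·4 − 5·7] + [5·2 − 7·4] + [7·(-4) − (-3)·2] + [(-3)·7 − (-5)·(-4)]| = 136, so the area is 68.
Summing gcd(|Δx|,|Δy|) over the edges gives the boundary count: gcd(10,3) + gcd(2,2) + gcd(10,6) + gcd(2,11) = 1+2+2+1 = 6.
By Pick's theorem I = A − B/2 + 1 = 68 − 6/2 + 1 = 66.

66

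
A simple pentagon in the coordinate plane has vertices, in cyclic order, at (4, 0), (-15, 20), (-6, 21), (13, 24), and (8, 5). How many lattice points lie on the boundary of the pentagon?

Summing gcd(|Δx|,|Δy|) over the edges gives the boundary count: gcd(19,20) + gcd(9,1) + gcd(19,3) + gcd(5,19) + gcd(4,5) = 1+1+1+1+1 = 5.

5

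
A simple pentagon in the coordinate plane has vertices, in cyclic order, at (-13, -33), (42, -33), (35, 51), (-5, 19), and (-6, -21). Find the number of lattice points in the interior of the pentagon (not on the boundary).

3053

The shoelace formula gives twice the area as |((-13)·(-33) − 42·(-33)) + (42·51 − 35·(-33)) + (35·19 − (-5)·51) + ((-5)·(-21) − (-6)·19) + ((-6)·(-33) − (-13)·(-21))| = 6176, so the area is 3088.
The number of boundary lattice points is Σ gcd(|Δx|,|Δy|) = gcd(55,0) + gcd(7,84) + gcd(40,32) + gcd(1,40) + gcd(7,12) = 55+7+8+1+1 = 72.
By Pick's theorem A = I + B/2 − 1, so I = 3088 − 72/2 + 1 = 3053.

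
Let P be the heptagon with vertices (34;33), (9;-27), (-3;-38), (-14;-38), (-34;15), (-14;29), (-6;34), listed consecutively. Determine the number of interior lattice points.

Using the shoelace formula, 2A = |(34·(-27) − 9·33) + (9·(-38) − (-3)·(-27)) + ((-3)·(-38) − (-14)·(-38)) + ((-14)·15 − (-34)·(-38)) + ((-34)·29 − (-14)·15) + ((-14)·34 − (-6)·29) + ((-6)·33 − 34·34)| = 5990, so the area is 2995.
Summing gcd(|Δx|,|Δy|) over the edges gives the boundary count: gcd(25,60) + gcd(12,11) + gcd(11,0) + gcd(20,53) + gcd(20,14) + gcd(8,5) + gcd(40,1) = 5+1+11+1+2+1+1 = 22.
Pick's theorem gives I = A − B/2 + 1 = 2995 − 22/2 + 1 = 2985.

2985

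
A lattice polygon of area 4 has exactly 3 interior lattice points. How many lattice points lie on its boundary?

4

Pick's theorem gives A = I + B/2 − 1, so B = 2(A − I + 1) = 2(4 − 3 + 1) = 4.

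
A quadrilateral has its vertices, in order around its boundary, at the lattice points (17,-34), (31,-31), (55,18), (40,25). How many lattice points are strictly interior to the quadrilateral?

829

The shoelace formula gives twice the area as |[17·(-31) − 31·(-34)] + [31·18 − 55·(-31)] + [55·25 − 40·18] + [40·(-34) − 17·25]| = 1660, so the area is 830.
The number of boundary lattice points is Σ gcd(|Δx|,|Δy|) = gcd(14,3) + gcd(24,49) + gcd(15,7) + gcd(23,59) = 1+1+1+1 = 4.
By Pick's theorem A = I + B/2 − 1, so I = 830 − 4/2 + 1 = 829.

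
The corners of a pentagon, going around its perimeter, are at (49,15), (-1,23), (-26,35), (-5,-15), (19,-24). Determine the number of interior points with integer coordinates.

2064

By the shoelace formula, twice the signed area is |[49·23 − (-1)·15] + [(-1)·35 − (-26)·23] + [(-26)·(-15) − (-5)·35] + [(-5)·(-24) − 19·(-15)] + [19·15 − 49·(-24)]| = 4136, so the area is 2068.
Summing gcd(|Δx|,|Δy|) over the edges gives the boundary count: gcd(50,8) + gcd(25,12) + gcd(21,50) + gcd(24,9) + gcd(30,39) = 2+1+1+3+3 = 10.
By Pick's theorem A = I + B/2 − 1, so I = 2068 − 10/2 + 1 = 2064.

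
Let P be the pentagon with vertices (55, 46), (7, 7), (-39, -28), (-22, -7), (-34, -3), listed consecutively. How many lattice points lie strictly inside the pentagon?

Using the shoelace formula, 2A = |(55·7 − 7·46) + (7·(-28) − (-39)·7) + ((-39)·(-7) − (-22)·(-28)) + ((-22)·(-3) − (-34)·(-7)) + ((-34)·46 − 55·(-3))| = 1774, so the area is 887.
The number of boundary lattice points is Σ gcd(|Δx|,|Δy|) = gcd(48,39) + gcd(46,35) + gcd(17,21) + gcd(12,4) + gcd(89,49) = 3+1+1+4+1 = 10.
By Pick's theorem A = I + B/2 − 1, so I = 887 − 10/2 + 1 = 883.

883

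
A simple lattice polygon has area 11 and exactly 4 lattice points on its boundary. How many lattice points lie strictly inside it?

Pick's theorem A = I + B/2 − 1 rearranges to I = A − B/2 + 1 = 11 − 4/2 + 1 = 10.

10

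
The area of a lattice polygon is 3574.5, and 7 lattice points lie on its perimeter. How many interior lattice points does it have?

3572

From Pick's theorem, I = A − B/2 + 1 = 3574.5 − 7/2 + 1 = 3572.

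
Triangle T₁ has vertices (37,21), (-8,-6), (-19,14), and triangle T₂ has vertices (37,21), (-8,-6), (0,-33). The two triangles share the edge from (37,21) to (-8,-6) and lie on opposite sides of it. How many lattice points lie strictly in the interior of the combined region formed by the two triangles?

1310

The union is the simple quadrilateral with vertices (37,21), (-19,14), (-8,-6), (0,-33) in order.
By the shoelace formula, twice the signed area is |(37·14 − (-19)·21) + ((-19)·(-6) − (-8)·14) + ((-8)·(-33) − 0·(-6)) + (0·21 − 37·(-33))| = 2628, so the area is 1314.
Along each edge there are gcd(|Δx|,|Δy|)+1 lattice points, so counting each shared vertex once the boundary has gcd(56,7) + gcd(11,20) + gcd(8,27) + gcd(37,54) = 7+1+1+1 = 10.
By Pick's theorem I = A − B/2 + 1 = 1314 − 10/2 + 1 = 1310.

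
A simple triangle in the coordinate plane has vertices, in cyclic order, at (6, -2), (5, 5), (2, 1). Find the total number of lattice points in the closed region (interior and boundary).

The shoelace formula gives twice the area as |(6·5 − 5·(-2)) + (5·1 − 2·5) + (2·(-2) − 6·1)| = 25, so the area is 25/2.
Along each edge there are gcd(|Δx|,|Δy|)+1 lattice points, so counting each shared vertex once the boundary has gcd(1,7) + gcd(3,4) + gcd(4,3) = 1+1+1 = 3.
Pick's theorem gives I = A − B/2 + 1 = 25/2 − 3/2 + 1 = 12, so the closed region contains I + B = 12 + 3 = 15 lattice points.

15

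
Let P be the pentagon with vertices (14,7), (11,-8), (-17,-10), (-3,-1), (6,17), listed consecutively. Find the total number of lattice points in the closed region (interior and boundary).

By the shoelace formula, twice the signed area is |(14·(-8) − 11·7) + (11·(-10) − (-17)·(-8)) + ((-17)·(-1) − (-3)·(-10)) + ((-3)·17 − 6·(-1)) + (6·7 − 14·17)| = 689, so the area is 344.5.
Summing gcd(|Δx|,|Δy|) over the edges gives the boundary count: gcd(3,15) + gcd(28,2) + gcd(14,9) + gcd(9,18) + gcd(8,10) = 3+2+1+9+2 = 17.
Pick's theorem gives I = A − B/2 + 1 = 344.5 − 17/2 + 1 = 337, so the closed region contains I + B = 337 + 17 = 354 lattice points.

354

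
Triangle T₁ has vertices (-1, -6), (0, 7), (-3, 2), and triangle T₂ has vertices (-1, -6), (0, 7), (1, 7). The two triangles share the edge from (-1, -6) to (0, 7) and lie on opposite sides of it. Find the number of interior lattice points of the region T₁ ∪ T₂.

22

The union is the simple quadrilateral with vertices (-1, -6), (-3, 2), (0, 7), (1, 7) in order.
By the shoelace formula, twice the signed area is |((-1)·2 − (-3)·(-6)) + ((-3)·7 − 0·2) + (0·7 − 1·7) + (1·(-6) − (-1)·7)| = 47, so the area is 23.5.
Summing gcd(|Δx|,|Δy|) over the edges gives the boundary count: gcd(2,8) + gcd(3,5) + gcd(1,0) + gcd(2,13) = 2+1+1+1 = 5.
By Pick's theorem I = A − B/2 + 1 = 23.5 − 5/2 + 1 = 22.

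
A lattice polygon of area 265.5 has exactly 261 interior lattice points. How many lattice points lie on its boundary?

11

Pick's theorem gives A = I + B/2 − 1, so B = 2(A − I + 1) = 2(265.5 − 261 + 1) = 11.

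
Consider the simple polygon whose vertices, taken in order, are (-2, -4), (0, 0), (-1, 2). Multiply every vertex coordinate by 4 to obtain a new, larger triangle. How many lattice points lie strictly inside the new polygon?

57

By the shoelace formula, twice the signed area is |((-2)·0 − 0·(-4)) + (0·2 − (-1)·0) + ((-1)·(-4) − (-2)·2)| = 8, so the area is 4.
The number of boundary lattice points is Σ gcd(|Δx|,|Δy|) = gcd(2,4) + gcd(1,2) + gcd(1,6) = 2+1+1 = 4.
Scaling by 4 multiplies the area by 4² = 16 (so the new area is 64) and multiplies the boundary lattice-point count by 4, giving 16.
By Pick's theorem, the interior count of the dilated polygon is 64 − 16/2 + 1 = 57.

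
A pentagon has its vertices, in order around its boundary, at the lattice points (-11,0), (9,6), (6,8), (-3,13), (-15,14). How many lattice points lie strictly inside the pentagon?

Using the shoelace formula, 2A = |((-11)·6 − 9·0) + (9·8 − 6·6) + (6·13 − (-3)·8) + ((-3)·14 − (-15)·13) + ((-15)·0 − (-11)·14)| = 379, so the area is 189.5.
The number of boundary lattice points is Σ gcd(|Δx|,|Δy|) = gcd(20,6) + gcd(3,2) + gcd(9,5) + gcd(12,1) + gcd(4,14) = 2+1+1+1+2 = 7.
Pick's theorem gives I = A − B/2 + 1 = 189.5 − 7/2 + 1 = 187.

187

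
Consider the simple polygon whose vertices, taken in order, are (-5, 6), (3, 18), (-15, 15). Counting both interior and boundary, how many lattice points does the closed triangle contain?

By the shoelace formula, twice the signed area is |((-5)·18 − 3·6) + (3·15 − (-15)·18) + ((-15)·6 − (-5)·15)| = 192, so the area is 96.
Summing gcd(|Δx|,|Δy|) over the edges gives the boundary count: gcd(8,12) + gcd(18,3) + gcd(10,9) = 4+3+1 = 8.
Pick's theorem gives I = A − B/2 + 1 = 96 − 8/2 + 1 = 93, so the closed region contains I + B = 93 + 8 = 101 lattice points.

101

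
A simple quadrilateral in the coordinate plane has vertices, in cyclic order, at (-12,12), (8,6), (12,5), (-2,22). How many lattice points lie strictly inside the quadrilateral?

The shoelace formula gives twice the area as |((-12)·6 − 8·12) + (8·5 − 12·6) + (12·22 − (-2)·5) + ((-2)·12 − (-12)·22)| = 314, so the area is 157.
Along each edge there are gcd(|Δx|,|Δy|)+1 lattice points, so counting each shared vertex once the boundary has gcd(20,6) + gcd(4,1) + gcd(14,17) + gcd(10,10) = 2+1+1+10 = 14.
Pick's theorem gives I = A − B/2 + 1 = 157 − 14/2 + 1 = 151.

151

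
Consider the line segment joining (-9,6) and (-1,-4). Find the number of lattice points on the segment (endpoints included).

The number of lattice points on a segment between lattice points is gcd(|Δx|,|Δy|) + 1 = gcd(8,10) + 1 = 2 + 1 = 3.

3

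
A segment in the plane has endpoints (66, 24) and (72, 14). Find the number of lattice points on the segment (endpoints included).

3

The number of lattice points on a segment between lattice points is gcd(|Δx|,|Δy|) + 1 = gcd(6,10) + 1 = 2 + 1 = 3.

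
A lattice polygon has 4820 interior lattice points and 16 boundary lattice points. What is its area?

4827

By Pick's theorem, A = I + B/2 − 1 = 4820 + 16/2 − 1 = 4827.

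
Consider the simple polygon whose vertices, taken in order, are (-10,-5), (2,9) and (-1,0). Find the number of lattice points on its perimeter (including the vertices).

6

Along each edge there are gcd(|Δx|,|Δy|)+1 lattice points, so counting each shared vertex once the boundary has gcd(12,14) + gcd(3,9) + gcd(9,5) = 2+3+1 = 6.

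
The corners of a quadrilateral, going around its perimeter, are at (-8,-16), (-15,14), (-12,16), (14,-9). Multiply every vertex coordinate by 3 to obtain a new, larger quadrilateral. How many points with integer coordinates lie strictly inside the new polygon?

3757

The shoelace formula gives twice the area as |((-8)·14 − (-15)·(-16)) + ((-15)·16 − (-12)·14) + ((-12)·(-9) − 14·16) + (14·(-16) − (-8)·(-9))| = 836, so the area is 418.
Along each edge there are gcd(|Δx|,|Δy|)+1 lattice points, so counting each shared vertex once the boundary has gcd(7,30) + gcd(3,2) + gcd(26,25) + gcd(22,7) = 1+1+1+1 = 4.
Scaling by 3 multiplies the area by 3² = 9 (so the new area is 3762) and multiplies the boundary lattice-point count by 3, giving 12.
By Pick's theorem, the interior count of the dilated polygon is 3762 − 12/2 + 1 = 3757.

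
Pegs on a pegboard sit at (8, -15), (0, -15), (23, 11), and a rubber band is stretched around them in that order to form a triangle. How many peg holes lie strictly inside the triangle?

100

The shoelace formula gives twice the area as |[8·(-15) − 0·(-15)] + [0·11 − 23·(-15)] + [23·(-15) − 8·11]| = 208, so the area is 104.
Along each edge there are gcd(|Δx|,|Δy|)+1 lattice points, so counting each shared vertex once the boundary has gcd(8,0) + gcd(23,26) + gcd(15,26) = 8+1+1 = 10.
Pick's theorem gives I = A − B/2 + 1 = 104 − 10/2 + 1 = 100.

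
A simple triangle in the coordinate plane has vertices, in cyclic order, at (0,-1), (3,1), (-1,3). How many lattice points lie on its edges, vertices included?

The number of boundary lattice points is Σ gcd(|Δx|,|Δy|) = gcd(3,2) + gcd(4,2) + gcd(1,4) = 1+2+1 = 4.

4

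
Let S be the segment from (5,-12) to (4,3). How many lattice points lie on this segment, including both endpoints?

The number of lattice points on a segment between lattice points is gcd(|Δx|,|Δy|) + 1 = gcd(1,15) + 1 = 1 + 1 = 2.

2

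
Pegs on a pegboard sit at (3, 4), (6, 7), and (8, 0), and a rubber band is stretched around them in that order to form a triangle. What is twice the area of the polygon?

27

Using the shoelace formula, 2A = |[3·7 − 6·4] + [6·0 − 8·7] + [8·4 − 3·0]| = 27, so the area is 27/2.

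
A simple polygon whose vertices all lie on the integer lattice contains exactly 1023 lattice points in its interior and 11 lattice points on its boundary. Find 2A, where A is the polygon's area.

2055

Pick's theorem states A = I + B/2 − 1, so A = 1023 + 11/2 − 1 = 2055/2.
Hence 2A = 2055.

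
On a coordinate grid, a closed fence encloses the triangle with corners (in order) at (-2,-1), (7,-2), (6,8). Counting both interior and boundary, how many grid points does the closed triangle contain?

By the shoelace formula, twice the signed area is |[(-2)·(-2) − 7·(-1)] + [7·8 − 6·(-2)] + [6·(-1) − (-2)·8]| = 89, so the area is 89/2.
The number of boundary lattice points is Σ gcd(|Δx|,|Δy|) = gcd(9,1) + gcd(1,10) + gcd(8,9) = 1+1+1 = 3.
Pick's theorem gives I = A − B/2 + 1 = 89/2 − 3/2 + 1 = 44, so the closed region contains I + B = 44 + 3 = 47 lattice points.

47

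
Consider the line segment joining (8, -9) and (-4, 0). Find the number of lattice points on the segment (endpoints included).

The number of lattice points on a segment between lattice points is gcd(|Δx|,|Δy|) + 1 = gcd(12,9) + 1 = 3 + 1 = 4.

4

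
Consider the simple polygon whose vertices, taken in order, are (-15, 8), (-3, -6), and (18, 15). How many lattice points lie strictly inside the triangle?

The shoelace formula gives twice the area as |[(-15)·(-6) − (-3)·8] + [(-3)·15 − 18·(-6)] + [18·8 − (-15)·15]| = 546, so the area is 273.
Summing gcd(|Δx|,|Δy|) over the edges gives the boundary count: gcd(12,14) + gcd(21,21) + gcd(33,7) = 2+21+1 = 24.
Pick's theorem gives I = A − B/2 + 1 = 273 − 24/2 + 1 = 262.

262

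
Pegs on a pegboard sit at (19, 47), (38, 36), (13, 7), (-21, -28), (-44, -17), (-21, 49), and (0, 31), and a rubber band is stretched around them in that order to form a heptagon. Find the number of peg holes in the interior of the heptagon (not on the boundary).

3071

The shoelace formula gives twice the area as |[19·36 − 38·47] + [38·7 − 13·36] + [13·(-28) − (-21)·7] + [(-21)·(-17) − (-44)·(-28)] + [(-44)·49 − (-21)·(-17)] + [(-21)·31 − 0·49] + [0·47 − 19·31]| = 6149, so the area is 6149/2.
The number of boundary lattice points is Σ gcd(|Δx|,|Δy|) = gcd(19,11) + gcd(25,29) + gcd(34,35) + gcd(23,11) + gcd(23,66) + gcd(21,18) + gcd(19,16) = 1+1+1+1+1+3+1 = 9.
Pick's theorem gives I = A − B/2 + 1 = 6149/2 − 9/2 + 1 = 3071.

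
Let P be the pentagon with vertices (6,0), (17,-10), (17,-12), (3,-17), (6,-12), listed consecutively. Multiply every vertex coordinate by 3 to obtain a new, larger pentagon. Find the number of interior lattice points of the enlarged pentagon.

The shoelace formula gives twice the area as |[6·(-10) − 17·0] + [17·(-12) − 17·(-10)] + [17·(-17) − 3·(-12)] + [3·(-12) − 6·(-17)] + [6·0 − 6·(-12)]| = 209, so the area is 104.5.
The number of boundary lattice points is Σ gcd(|Δx|,|Δy|) = gcd(11,10) + gcd(0,2) + gcd(14,5) + gcd(3,5) + gcd(0,12) = 1+2+1+1+12 = 17.
Scaling by 3 multiplies the area by 3² = 9 (so the new area is 1881/2) and multiplies the boundary lattice-point count by 3, giving 51.
By Pick's theorem, the interior count of the dilated polygon is 1881/2 − 51/2 + 1 = 916.

916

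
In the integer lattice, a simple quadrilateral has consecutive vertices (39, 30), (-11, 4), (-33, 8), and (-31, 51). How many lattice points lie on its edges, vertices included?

Along each edge there are gcd(|Δx|,|Δy|)+1 lattice points, so counting each shared vertex once the boundary has gcd(50,26) + gcd(22,4) + gcd(2,43) + gcd(70,21) = 2+2+1+7 = 12.

12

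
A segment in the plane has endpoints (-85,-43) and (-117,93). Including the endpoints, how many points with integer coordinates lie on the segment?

9

The number of lattice points on a segment between lattice points is gcd(|Δx|,|Δy|) + 1 = gcd(32,136) + 1 = 8 + 1 = 9.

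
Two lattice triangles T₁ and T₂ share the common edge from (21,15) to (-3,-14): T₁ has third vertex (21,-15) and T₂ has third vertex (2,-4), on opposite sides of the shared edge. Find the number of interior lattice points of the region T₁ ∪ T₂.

381

The union is the simple quadrilateral with vertices (21,15), (21,-15), (-3,-14), (2,-4) in order.
By the shoelace formula, twice the signed area is |[21·(-15) − 21·15] + [21·(-14) − (-3)·(-15)] + [(-3)·(-4) − 2·(-14)] + [2·15 − 21·(-4)]| = 815, so the area is 407.5.
The number of boundary lattice points is Σ gcd(|Δx|,|Δy|) = gcd(0,30) + gcd(24,1) + gcd(5,10) + gcd(19,19) = 30+1+5+19 = 55.
By Pick's theorem I = A − B/2 + 1 = 407.5 − 55/2 + 1 = 381.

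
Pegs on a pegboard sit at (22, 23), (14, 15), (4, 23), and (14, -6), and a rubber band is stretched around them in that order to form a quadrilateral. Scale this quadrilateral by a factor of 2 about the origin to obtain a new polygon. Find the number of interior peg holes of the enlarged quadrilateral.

The shoelace formula gives twice the area as |(22·15 − 14·23) + (14·23 − 4·15) + (4·(-6) − 14·23) + (14·23 − 22·(-6))| = 378, so the area is 189.
The number of boundary lattice points is Σ gcd(|Δx|,|Δy|) = gcd(8,8) + gcd(10,8) + gcd(10,29) + gcd(8,29) = 8+2+1+1 = 12.
Scaling by 2 multiplies the area by 2² = 4 (so the new area is 756) and multiplies the boundary lattice-point count by 2, giving 24.
By Pick's theorem, the interior count of the dilated polygon is 756 − 24/2 + 1 = 745.

745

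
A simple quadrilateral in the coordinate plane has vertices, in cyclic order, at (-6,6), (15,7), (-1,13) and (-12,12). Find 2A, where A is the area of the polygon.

214

By the shoelace formula, twice the signed area is |[(-6)·7 − 15·6] + [15·13 − (-1)·7] + [(-1)·12 − (-12)·13] + [(-12)·6 − (-6)·12]| = 214, so the area is 107.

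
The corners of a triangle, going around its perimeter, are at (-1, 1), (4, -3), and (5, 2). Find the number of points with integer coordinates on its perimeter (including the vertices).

The number of boundary lattice points is Σ gcd(|Δx|,|Δy|) = gcd(5,4) + gcd(1,5) + gcd(6,1) = 1+1+1 = 3.

3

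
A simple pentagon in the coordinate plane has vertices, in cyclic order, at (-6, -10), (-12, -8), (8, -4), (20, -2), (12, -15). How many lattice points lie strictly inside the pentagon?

Using the shoelace formula, 2A = |((-6)·(-8) − (-12)·(-10)) + ((-12)·(-4) − 8·(-8)) + (8·(-2) − 20·(-4)) + (20·(-15) − 12·(-2)) + (12·(-10) − (-6)·(-15))| = 382, so the area is 191.
Along each edge there are gcd(|Δx|,|Δy|)+1 lattice points, so counting each shared vertex once the boundary has gcd(6,2) + gcd(20,4) + gcd(12,2) + gcd(8,13) + gcd(18,5) = 2+4+2+1+1 = 10.
By Pick's theorem A = I + B/2 − 1, so I = 191 − 10/2 + 1 = 187.

187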